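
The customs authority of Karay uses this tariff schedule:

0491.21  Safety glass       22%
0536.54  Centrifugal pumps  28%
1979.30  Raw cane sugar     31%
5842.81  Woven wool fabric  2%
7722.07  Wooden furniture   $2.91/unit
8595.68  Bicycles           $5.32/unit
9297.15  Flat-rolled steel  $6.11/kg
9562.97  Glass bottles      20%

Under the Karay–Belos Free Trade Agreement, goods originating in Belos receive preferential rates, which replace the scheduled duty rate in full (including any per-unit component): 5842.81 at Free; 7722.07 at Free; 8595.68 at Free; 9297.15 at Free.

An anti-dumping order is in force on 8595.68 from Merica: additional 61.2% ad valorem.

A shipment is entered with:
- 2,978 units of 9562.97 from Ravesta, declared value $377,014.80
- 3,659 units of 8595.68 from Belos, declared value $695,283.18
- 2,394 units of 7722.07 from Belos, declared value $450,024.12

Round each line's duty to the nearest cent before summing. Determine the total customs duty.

Line 1 (9562.97, Ravesta, 2,978 units, $377,014.80):
Base rate for 9562.97 is 20%.
Duty = $377,014.80 × 20% = $75,402.96.
Line 2 (8595.68, Belos, 3,659 units, $695,283.18):
Base rate for 8595.68 is $5.32/unit.
Origin Belos qualifies under the Karay–Belos agreement and 8595.68 is covered: preferential rate Free applies instead.
The additional-duty order on 8595.68 targets Merica, not Belos; it does not apply.
Duty = $695,283.18 × 0% = $0.00.
Line 3 (7722.07, Belos, 2,394 units, $450,024.12):
Base rate for 7722.07 is $2.91/unit.
Origin Belos qualifies under the Karay–Belos agreement and 7722.07 is covered: preferential rate Free applies instead.
Duty = $450,024.12 × 0% = $0.00.
Total = $75,402.96 + $0.00 + $0.00 = $75,402.96.

$75,402.96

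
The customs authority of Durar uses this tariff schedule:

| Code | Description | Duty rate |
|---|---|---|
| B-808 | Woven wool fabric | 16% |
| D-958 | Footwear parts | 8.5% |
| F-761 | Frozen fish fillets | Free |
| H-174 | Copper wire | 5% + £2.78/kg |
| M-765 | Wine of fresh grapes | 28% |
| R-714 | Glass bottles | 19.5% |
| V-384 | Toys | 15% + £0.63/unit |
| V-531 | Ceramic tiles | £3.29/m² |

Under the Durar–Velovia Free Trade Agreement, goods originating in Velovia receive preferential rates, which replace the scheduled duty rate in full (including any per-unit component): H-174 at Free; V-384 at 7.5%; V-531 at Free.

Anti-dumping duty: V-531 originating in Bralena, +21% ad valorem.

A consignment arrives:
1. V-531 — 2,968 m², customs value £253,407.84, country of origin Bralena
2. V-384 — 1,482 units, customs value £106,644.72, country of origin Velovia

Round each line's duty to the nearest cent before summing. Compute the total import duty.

£70,978.72

Line 1 (V-531, Bralena, 2,968 m², £253,407.84):
Base rate for V-531 is £3.29/m².
V-531 has an FTA preferential rate, but origin Bralena is not Velovia; base rate stands.
Additional duty on V-531 from Bralena: +21% ad valorem. Applied ad valorem rate = 21%.
Duty = £253,407.84 × 21% + 2,968 × £3.29 = £62,980.37.
Line 2 (V-384, Velovia, 1,482 units, £106,644.72):
Base rate for V-384 is 15% + £0.63/unit.
Origin Velovia qualifies under the Durar–Velovia agreement and V-384 is covered: preferential rate 7.5% applies instead.
Duty = £106,644.72 × 7.5% = £7,998.35.
Total = £62,980.37 + £7,998.35 = £70,978.72.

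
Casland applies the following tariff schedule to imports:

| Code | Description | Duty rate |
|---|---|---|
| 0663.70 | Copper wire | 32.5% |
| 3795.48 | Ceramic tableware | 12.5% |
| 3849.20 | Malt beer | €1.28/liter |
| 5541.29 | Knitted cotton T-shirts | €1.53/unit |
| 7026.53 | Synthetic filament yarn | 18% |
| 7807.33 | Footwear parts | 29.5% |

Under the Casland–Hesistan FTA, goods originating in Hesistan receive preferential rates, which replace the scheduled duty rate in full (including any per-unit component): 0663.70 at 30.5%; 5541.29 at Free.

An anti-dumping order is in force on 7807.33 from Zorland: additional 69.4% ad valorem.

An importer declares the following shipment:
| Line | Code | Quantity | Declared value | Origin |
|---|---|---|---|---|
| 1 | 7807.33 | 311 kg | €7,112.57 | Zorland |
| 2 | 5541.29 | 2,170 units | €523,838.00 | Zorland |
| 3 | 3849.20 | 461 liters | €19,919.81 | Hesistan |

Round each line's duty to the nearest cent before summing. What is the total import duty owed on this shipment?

€10,944.51

Line 1 (7807.33, Zorland, 311 kg, €7,112.57):
Base rate for 7807.33 is 29.5%.
Additional duty on 7807.33 from Zorland: +69.4%. Applied ad valorem rate: 29.5% + 69.4% = 98.9%.
Duty = €7,112.57 × 98.9% = €7,034.33.
Line 2 (5541.29, Zorland, 2,170 units, €523,838.00):
Base rate for 5541.29 is €1.53/unit.
5541.29 has an FTA preferential rate, but origin Zorland is not Hesistan; base rate stands.
Duty = 2,170 × €1.53 = €3,320.10.
Line 3 (3849.20, Hesistan, 461 liters, €19,919.81):
Base rate for 3849.20 is €1.28/liter.
Origin Hesistan is the FTA partner but 3849.20 is not on the preference list; base rate stands.
Duty = 461 × €1.28 = €590.08.
Total = €7,034.33 + €3,320.10 + €590.08 = €10,944.51.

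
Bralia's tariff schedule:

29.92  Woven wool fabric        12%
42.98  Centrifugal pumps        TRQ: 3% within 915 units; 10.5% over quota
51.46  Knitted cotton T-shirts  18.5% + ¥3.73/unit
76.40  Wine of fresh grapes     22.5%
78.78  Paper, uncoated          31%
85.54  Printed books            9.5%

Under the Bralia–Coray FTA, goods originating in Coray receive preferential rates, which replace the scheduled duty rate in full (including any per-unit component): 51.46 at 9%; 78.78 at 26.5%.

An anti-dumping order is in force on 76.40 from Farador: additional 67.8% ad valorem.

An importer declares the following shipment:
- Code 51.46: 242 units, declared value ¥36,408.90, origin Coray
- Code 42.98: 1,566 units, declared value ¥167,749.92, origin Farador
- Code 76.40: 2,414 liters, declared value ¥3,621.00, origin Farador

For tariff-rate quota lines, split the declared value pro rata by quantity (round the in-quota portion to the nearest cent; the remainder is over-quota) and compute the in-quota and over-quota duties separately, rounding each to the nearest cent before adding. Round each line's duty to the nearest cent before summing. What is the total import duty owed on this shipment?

Line 1 (51.46, Coray, 242 units, ¥36,408.90):
Base rate for 51.46 is 18.5% + ¥3.73/unit.
Origin Coray qualifies under the Bralia–Coray agreement and 51.46 is covered: preferential rate 9% applies instead.
Duty = ¥36,408.90 × 9% = ¥3,276.80.
Line 2 (42.98, Farador, 1,566 units, ¥167,749.92):
Code 42.98 is under a tariff-rate quota (threshold 915 units). In-quota: 915 units at 3%; over-quota: 651 units at 10.5%.
Pro-rata value split: in-quota = ¥167,749.92 × 915/1,566 = ¥98,014.80; over-quota = ¥167,749.92 − ¥98,014.80 = ¥69,735.12.
In-quota duty = ¥98,014.80 × 3% = ¥2,940.44. Over-quota duty = ¥69,735.12 × 10.5% = ¥7,322.19.
Line duty = ¥2,940.44 + ¥7,322.19 = ¥10,262.63.
Line 3 (76.40, Farador, 2,414 liters, ¥3,621.00):
Base rate for 76.40 is 22.5%.
Additional duty on 76.40 from Farador: +67.8%. Applied ad valorem rate: 22.5% + 67.8% = 90.3%.
Duty = ¥3,621.00 × 90.3% = ¥3,269.76.
Total = ¥3,276.80 + ¥10,262.63 + ¥3,269.76 = ¥16,809.19.

¥16,809.19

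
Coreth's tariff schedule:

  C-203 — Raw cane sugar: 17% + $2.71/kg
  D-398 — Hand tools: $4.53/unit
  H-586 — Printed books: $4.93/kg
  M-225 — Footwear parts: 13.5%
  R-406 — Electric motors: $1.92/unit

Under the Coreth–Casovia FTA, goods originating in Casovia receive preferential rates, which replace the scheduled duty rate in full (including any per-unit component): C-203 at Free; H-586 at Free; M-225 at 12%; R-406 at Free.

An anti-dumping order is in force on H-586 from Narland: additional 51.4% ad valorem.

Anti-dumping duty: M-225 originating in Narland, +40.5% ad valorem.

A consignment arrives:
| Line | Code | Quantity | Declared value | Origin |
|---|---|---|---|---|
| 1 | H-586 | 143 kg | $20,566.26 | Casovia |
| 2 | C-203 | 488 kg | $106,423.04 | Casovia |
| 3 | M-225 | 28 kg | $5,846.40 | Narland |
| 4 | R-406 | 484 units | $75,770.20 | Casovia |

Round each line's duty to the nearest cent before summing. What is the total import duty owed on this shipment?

Line 1 (H-586, Casovia, 143 kg, $20,566.26):
Base rate for H-586 is $4.93/kg.
Origin Casovia qualifies under the Coreth–Casovia agreement and H-586 is covered: preferential rate Free applies instead.
The additional-duty order on H-586 targets Narland, not Casovia; it does not apply.
Duty = $20,566.26 × 0% = $0.00.
Line 2 (C-203, Casovia, 488 kg, $106,423.04):
Base rate for C-203 is 17% + $2.71/kg.
Origin Casovia qualifies under the Coreth–Casovia agreement and C-203 is covered: preferential rate Free applies instead.
Duty = $106,423.04 × 0% = $0.00.
Line 3 (M-225, Narland, 28 kg, $5,846.40):
Base rate for M-225 is 13.5%.
M-225 has an FTA preferential rate, but origin Narland is not Casovia; base rate stands.
Additional duty on M-225 from Narland: +40.5%. Applied ad valorem rate: 13.5% + 40.5% = 54%.
Duty = $5,846.40 × 54% = $3,157.06.
Line 4 (R-406, Casovia, 484 units, $75,770.20):
Base rate for R-406 is $1.92/unit.
Origin Casovia qualifies under the Coreth–Casovia agreement and R-406 is covered: preferential rate Free applies instead.
Duty = $75,770.20 × 0% = $0.00.
Total = $0.00 + $0.00 + $3,157.06 + $0.00 = $3,157.06.

$3,157.06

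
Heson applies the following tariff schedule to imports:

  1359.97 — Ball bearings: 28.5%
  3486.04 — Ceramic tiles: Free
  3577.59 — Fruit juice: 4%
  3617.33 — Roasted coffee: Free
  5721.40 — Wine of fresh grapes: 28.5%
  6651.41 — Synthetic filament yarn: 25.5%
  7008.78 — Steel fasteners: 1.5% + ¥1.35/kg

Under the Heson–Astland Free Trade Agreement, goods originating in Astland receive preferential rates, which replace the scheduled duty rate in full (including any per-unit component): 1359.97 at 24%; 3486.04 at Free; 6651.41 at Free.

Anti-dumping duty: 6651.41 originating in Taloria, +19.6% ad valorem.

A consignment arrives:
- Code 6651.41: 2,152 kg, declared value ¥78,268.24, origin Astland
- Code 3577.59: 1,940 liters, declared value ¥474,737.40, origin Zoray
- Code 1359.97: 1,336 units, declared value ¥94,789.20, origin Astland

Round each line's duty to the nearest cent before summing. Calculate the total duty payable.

Line 1 (6651.41, Astland, 2,152 kg, ¥78,268.24):
Base rate for 6651.41 is 25.5%.
Origin Astland qualifies under the Heson–Astland agreement and 6651.41 is covered: preferential rate Free applies instead.
The additional-duty order on 6651.41 targets Taloria, not Astland; it does not apply.
Duty = ¥78,268.24 × 0% = ¥0.00.
Line 2 (3577.59, Zoray, 1,940 liters, ¥474,737.40):
Base rate for 3577.59 is 4%.
Duty = ¥474,737.40 × 4% = ¥18,989.50.
Line 3 (1359.97, Astland, 1,336 units, ¥94,789.20):
Base rate for 1359.97 is 28.5%.
Origin Astland qualifies under the Heson–Astland agreement and 1359.97 is covered: preferential rate 24% applies instead.
Duty = ¥94,789.20 × 24% = ¥22,749.41.
Total = ¥0.00 + ¥18,989.50 + ¥22,749.41 = ¥41,738.91.

¥41,738.91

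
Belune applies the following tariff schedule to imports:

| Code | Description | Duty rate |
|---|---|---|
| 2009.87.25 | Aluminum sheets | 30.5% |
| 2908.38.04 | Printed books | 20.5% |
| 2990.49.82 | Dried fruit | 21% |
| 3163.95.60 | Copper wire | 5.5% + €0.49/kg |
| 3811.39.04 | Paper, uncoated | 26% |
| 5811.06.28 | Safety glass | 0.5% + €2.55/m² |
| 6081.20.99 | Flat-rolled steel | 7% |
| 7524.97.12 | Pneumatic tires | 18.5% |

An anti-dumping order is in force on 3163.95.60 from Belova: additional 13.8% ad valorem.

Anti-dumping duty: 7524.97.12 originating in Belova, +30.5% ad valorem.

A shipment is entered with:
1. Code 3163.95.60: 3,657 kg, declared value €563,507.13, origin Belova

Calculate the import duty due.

€110,548.81

Line 1 (3163.95.60, Belova, 3,657 kg, €563,507.13):
Base rate for 3163.95.60 is 5.5% + €0.49/kg.
Additional duty on 3163.95.60 from Belova: +13.8%. Applied ad valorem rate: 5.5% + 13.8% = 19.3%.
Duty = €563,507.13 × 19.3% + 3,657 × €0.49 = €110,548.81.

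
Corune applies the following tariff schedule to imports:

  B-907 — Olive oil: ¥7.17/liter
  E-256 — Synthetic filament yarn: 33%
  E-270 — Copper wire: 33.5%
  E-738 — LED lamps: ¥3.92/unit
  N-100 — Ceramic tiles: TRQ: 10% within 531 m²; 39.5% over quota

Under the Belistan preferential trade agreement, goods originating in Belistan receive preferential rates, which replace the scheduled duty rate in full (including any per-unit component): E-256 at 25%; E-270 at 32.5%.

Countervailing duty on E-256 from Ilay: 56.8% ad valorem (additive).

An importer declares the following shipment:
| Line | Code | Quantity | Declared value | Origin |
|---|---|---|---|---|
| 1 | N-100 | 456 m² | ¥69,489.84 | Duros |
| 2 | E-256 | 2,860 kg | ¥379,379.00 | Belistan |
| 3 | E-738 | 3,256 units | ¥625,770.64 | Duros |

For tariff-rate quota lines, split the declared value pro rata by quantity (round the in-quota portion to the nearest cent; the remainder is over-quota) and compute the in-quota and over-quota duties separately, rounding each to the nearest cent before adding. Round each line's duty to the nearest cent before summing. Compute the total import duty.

¥114,557.25

Line 1 (N-100, Duros, 456 m², ¥69,489.84):
Code N-100 is under a tariff-rate quota (threshold 531 m²). Quantity 456 m² is within the quota, so the in-quota rate 10% applies to the full value.
Duty = ¥69,489.84 × 10% = ¥6,948.98.
Line 2 (E-256, Belistan, 2,860 kg, ¥379,379.00):
Base rate for E-256 is 33%.
Origin Belistan qualifies under the Corune–Belistan agreement and E-256 is covered: preferential rate 25% applies instead.
The additional-duty order on E-256 targets Ilay, not Belistan; it does not apply.
Duty = ¥379,379.00 × 25% = ¥94,844.75.
Line 3 (E-738, Duros, 3,256 units, ¥625,770.64):
Base rate for E-738 is ¥3.92/unit.
Duty = 3,256 × ¥3.92 = ¥12,763.52.
Total = ¥6,948.98 + ¥94,844.75 + ¥12,763.52 = ¥114,557.25.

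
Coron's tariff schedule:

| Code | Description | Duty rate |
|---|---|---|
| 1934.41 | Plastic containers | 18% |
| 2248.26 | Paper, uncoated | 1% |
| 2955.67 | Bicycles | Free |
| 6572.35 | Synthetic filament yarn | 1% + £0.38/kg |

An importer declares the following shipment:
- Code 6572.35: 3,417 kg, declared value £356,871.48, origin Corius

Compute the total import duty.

£4,867.17

Line 1 (6572.35, Corius, 3,417 kg, £356,871.48):
Base rate for 6572.35 is 1% + £0.38/kg.
Duty = £356,871.48 × 1% + 3,417 × £0.38 = £4,867.17.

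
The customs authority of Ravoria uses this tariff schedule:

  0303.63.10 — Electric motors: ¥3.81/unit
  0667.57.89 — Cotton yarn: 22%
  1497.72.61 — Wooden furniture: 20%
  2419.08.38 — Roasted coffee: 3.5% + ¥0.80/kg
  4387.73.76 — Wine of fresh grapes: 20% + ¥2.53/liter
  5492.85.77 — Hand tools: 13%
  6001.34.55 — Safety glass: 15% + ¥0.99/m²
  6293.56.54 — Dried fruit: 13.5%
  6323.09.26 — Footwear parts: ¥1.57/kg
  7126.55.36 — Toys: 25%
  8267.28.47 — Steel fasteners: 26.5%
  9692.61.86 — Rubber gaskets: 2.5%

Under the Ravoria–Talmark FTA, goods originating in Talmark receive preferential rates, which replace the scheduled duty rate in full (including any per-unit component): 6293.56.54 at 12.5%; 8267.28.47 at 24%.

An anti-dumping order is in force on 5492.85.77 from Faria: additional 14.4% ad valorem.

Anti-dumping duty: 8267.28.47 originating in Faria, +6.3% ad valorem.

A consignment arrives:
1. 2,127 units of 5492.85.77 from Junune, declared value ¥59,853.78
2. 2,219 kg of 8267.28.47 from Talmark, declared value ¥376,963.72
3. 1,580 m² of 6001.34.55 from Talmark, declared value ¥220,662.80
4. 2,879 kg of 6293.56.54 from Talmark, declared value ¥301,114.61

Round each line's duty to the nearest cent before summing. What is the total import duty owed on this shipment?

¥170,555.23

Line 1 (5492.85.77, Junune, 2,127 units, ¥59,853.78):
Base rate for 5492.85.77 is 13%.
The additional-duty order on 5492.85.77 targets Faria, not Junune; it does not apply.
Duty = ¥59,853.78 × 13% = ¥7,780.99.
Line 2 (8267.28.47, Talmark, 2,219 kg, ¥376,963.72):
Base rate for 8267.28.47 is 26.5%.
Origin Talmark qualifies under the Ravoria–Talmark agreement and 8267.28.47 is covered: preferential rate 24% applies instead.
The additional-duty order on 8267.28.47 targets Faria, not Talmark; it does not apply.
Duty = ¥376,963.72 × 24% = ¥90,471.29.
Line 3 (6001.34.55, Talmark, 1,580 m², ¥220,662.80):
Base rate for 6001.34.55 is 15% + ¥0.99/m².
Origin Talmark is the FTA partner but 6001.34.55 is not on the preference list; base rate stands.
Duty = ¥220,662.80 × 15% + 1,580 × ¥0.99 = ¥34,663.62.
Line 4 (6293.56.54, Talmark, 2,879 kg, ¥301,114.61):
Base rate for 6293.56.54 is 13.5%.
Origin Talmark qualifies under the Ravoria–Talmark agreement and 6293.56.54 is covered: preferential rate 12.5% applies instead.
Duty = ¥301,114.61 × 12.5% = ¥37,639.33.
Total = ¥7,780.99 + ¥90,471.29 + ¥34,663.62 + ¥37,639.33 = ¥170,555.23.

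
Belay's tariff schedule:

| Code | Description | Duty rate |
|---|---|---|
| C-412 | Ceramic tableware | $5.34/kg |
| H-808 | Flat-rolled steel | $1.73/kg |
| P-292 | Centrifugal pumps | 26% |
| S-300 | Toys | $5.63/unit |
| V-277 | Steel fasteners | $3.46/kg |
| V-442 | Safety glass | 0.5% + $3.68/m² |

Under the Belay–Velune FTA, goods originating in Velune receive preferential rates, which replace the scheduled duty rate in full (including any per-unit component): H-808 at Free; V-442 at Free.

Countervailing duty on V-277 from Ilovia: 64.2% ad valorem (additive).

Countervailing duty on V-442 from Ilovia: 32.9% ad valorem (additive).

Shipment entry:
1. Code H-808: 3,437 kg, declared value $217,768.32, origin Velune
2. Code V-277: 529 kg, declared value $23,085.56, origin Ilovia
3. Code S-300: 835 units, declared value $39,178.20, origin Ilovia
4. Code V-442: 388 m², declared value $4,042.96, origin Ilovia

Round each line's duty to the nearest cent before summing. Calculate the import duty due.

Line 1 (H-808, Velune, 3,437 kg, $217,768.32):
Base rate for H-808 is $1.73/kg.
Origin Velune qualifies under the Belay–Velune agreement and H-808 is covered: preferential rate Free applies instead.
Duty = $217,768.32 × 0% = $0.00.
Line 2 (V-277, Ilovia, 529 kg, $23,085.56):
Base rate for V-277 is $3.46/kg.
Additional duty on V-277 from Ilovia: +64.2% ad valorem. Applied ad valorem rate = 64.2%.
Duty = $23,085.56 × 64.2% + 529 × $3.46 = $16,651.27.
Line 3 (S-300, Ilovia, 835 units, $39,178.20):
Base rate for S-300 is $5.63/unit.
Duty = 835 × $5.63 = $4,701.05.
Line 4 (V-442, Ilovia, 388 m², $4,042.96):
Base rate for V-442 is 0.5% + $3.68/m².
V-442 has an FTA preferential rate, but origin Ilovia is not Velune; base rate stands.
Additional duty on V-442 from Ilovia: +32.9%. Applied ad valorem rate: 0.5% + 32.9% = 33.4%.
Duty = $4,042.96 × 33.4% + 388 × $3.68 = $2,778.19.
Total = $0.00 + $16,651.27 + $4,701.05 + $2,778.19 = $24,130.51.

$24,130.51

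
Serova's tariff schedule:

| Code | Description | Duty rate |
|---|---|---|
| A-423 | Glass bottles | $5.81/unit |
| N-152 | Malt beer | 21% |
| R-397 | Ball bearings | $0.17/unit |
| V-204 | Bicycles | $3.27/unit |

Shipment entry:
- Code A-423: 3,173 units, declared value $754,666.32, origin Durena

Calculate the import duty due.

$18,435.13

Line 1 (A-423, Durena, 3,173 units, $754,666.32):
Base rate for A-423 is $5.81/unit.
Duty = 3,173 × $5.81 = $18,435.13.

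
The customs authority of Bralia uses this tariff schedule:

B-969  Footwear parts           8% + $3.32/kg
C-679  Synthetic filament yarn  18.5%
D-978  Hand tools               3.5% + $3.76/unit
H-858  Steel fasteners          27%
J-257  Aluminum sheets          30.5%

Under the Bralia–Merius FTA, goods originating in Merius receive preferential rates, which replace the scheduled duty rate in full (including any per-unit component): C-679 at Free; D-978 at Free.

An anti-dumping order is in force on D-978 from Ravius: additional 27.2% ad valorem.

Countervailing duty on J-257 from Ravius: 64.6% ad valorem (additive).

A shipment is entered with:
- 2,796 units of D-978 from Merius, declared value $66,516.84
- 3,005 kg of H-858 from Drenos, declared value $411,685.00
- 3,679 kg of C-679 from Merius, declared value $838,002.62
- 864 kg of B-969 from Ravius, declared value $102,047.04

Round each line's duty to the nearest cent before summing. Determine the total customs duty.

Line 1 (D-978, Merius, 2,796 units, $66,516.84):
Base rate for D-978 is 3.5% + $3.76/unit.
Origin Merius qualifies under the Bralia–Merius agreement and D-978 is covered: preferential rate Free applies instead.
The additional-duty order on D-978 targets Ravius, not Merius; it does not apply.
Duty = $66,516.84 × 0% = $0.00.
Line 2 (H-858, Drenos, 3,005 kg, $411,685.00):
Base rate for H-858 is 27%.
Duty = $411,685.00 × 27% = $111,154.95.
Line 3 (C-679, Merius, 3,679 kg, $838,002.62):
Base rate for C-679 is 18.5%.
Origin Merius qualifies under the Bralia–Merius agreement and C-679 is covered: preferential rate Free applies instead.
Duty = $838,002.62 × 0% = $0.00.
Line 4 (B-969, Ravius, 864 kg, $102,047.04):
Base rate for B-969 is 8% + $3.32/kg.
Duty = $102,047.04 × 8% + 864 × $3.32 = $11,032.24.
Total = $0.00 + $111,154.95 + $0.00 + $11,032.24 = $122,187.19.

$122,187.19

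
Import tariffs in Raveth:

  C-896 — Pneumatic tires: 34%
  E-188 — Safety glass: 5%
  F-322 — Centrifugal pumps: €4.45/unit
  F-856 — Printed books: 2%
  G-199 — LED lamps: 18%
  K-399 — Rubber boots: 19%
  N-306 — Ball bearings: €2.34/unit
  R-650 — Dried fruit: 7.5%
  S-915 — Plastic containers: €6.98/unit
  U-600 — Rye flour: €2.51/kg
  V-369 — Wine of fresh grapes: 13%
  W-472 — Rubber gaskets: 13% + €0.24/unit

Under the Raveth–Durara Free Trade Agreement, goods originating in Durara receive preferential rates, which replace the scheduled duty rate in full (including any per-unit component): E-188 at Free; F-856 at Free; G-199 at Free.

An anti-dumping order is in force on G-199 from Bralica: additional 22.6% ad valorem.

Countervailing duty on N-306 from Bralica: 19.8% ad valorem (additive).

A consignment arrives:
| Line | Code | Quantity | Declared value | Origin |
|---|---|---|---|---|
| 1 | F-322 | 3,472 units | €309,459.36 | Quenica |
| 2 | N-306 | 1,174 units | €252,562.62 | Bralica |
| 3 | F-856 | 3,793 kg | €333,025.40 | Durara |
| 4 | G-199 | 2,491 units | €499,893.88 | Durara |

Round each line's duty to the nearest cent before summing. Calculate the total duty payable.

€68,204.96

Line 1 (F-322, Quenica, 3,472 units, €309,459.36):
Base rate for F-322 is €4.45/unit.
Duty = 3,472 × €4.45 = €15,450.40.
Line 2 (N-306, Bralica, 1,174 units, €252,562.62):
Base rate for N-306 is €2.34/unit.
Additional duty on N-306 from Bralica: +19.8% ad valorem. Applied ad valorem rate = 19.8%.
Duty = €252,562.62 × 19.8% + 1,174 × €2.34 = €52,754.56.
Line 3 (F-856, Durara, 3,793 kg, €333,025.40):
Base rate for F-856 is 2%.
Origin Durara qualifies under the Raveth–Durara agreement and F-856 is covered: preferential rate Free applies instead.
Duty = €333,025.40 × 0% = €0.00.
Line 4 (G-199, Durara, 2,491 units, €499,893.88):
Base rate for G-199 is 18%.
Origin Durara qualifies under the Raveth–Durara agreement and G-199 is covered: preferential rate Free applies instead.
The additional-duty order on G-199 targets Bralica, not Durara; it does not apply.
Duty = €499,893.88 × 0% = €0.00.
Total = €15,450.40 + €52,754.56 + €0.00 + €0.00 = €68,204.96.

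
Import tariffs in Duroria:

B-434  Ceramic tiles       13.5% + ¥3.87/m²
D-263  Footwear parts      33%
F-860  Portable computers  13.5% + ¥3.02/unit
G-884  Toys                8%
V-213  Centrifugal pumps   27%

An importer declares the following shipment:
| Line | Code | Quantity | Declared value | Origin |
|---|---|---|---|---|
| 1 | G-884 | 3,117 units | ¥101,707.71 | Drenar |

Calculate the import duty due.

¥8,136.62

Line 1 (G-884, Drenar, 3,117 units, ¥101,707.71):
Base rate for G-884 is 8%.
Duty = ¥101,707.71 × 8% = ¥8,136.62.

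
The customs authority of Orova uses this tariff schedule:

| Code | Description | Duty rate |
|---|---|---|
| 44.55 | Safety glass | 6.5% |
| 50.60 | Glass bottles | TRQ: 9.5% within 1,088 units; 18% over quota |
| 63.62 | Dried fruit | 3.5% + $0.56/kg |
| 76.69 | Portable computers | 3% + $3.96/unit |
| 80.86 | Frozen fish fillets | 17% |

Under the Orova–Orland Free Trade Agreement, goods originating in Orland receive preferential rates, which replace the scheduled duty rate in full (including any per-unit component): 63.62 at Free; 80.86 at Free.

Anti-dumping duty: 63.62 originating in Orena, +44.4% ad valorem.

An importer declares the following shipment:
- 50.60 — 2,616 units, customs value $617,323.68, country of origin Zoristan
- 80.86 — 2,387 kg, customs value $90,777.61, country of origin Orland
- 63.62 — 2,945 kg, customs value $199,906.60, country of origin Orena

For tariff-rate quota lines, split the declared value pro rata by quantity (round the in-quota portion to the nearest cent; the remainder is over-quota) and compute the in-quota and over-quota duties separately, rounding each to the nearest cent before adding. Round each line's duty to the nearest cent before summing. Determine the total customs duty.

$186,699.29

Line 1 (50.60, Zoristan, 2,616 units, $617,323.68):
Code 50.60 is under a tariff-rate quota (threshold 1,088 units). In-quota: 1,088 units at 9.5%; over-quota: 1,528 units at 18%.
Pro-rata value split: in-quota = $617,323.68 × 1,088/2,616 = $256,746.24; over-quota = $617,323.68 − $256,746.24 = $360,577.44.
In-quota duty = $256,746.24 × 9.5% = $24,390.89. Over-quota duty = $360,577.44 × 18% = $64,903.94.
Line duty = $24,390.89 + $64,903.94 = $89,294.83.
Line 2 (80.86, Orland, 2,387 kg, $90,777.61):
Base rate for 80.86 is 17%.
Origin Orland qualifies under the Orova–Orland agreement and 80.86 is covered: preferential rate Free applies instead.
Duty = $90,777.61 × 0% = $0.00.
Line 3 (63.62, Orena, 2,945 kg, $199,906.60):
Base rate for 63.62 is 3.5% + $0.56/kg.
63.62 has an FTA preferential rate, but origin Orena is not Orland; base rate stands.
Additional duty on 63.62 from Orena: +44.4%. Applied ad valorem rate: 3.5% + 44.4% = 47.9%.
Duty = $199,906.60 × 47.9% + 2,945 × $0.56 = $97,404.46.
Total = $89,294.83 + $0.00 + $97,404.46 = $186,699.29.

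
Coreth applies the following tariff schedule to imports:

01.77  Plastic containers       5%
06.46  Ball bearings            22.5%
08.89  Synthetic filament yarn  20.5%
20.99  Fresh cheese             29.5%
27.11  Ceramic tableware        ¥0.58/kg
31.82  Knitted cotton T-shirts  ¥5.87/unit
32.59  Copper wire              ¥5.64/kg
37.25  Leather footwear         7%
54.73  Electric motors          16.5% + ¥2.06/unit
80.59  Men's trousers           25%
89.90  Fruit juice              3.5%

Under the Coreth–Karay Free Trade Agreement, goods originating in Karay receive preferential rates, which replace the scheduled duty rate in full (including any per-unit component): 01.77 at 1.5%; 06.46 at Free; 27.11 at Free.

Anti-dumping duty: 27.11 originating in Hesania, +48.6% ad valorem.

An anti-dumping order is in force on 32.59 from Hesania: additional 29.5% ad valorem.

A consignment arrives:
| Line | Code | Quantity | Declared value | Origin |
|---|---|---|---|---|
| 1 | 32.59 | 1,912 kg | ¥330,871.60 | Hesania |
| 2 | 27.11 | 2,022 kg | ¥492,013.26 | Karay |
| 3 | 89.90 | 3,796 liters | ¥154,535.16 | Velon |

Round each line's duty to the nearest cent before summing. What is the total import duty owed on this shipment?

Line 1 (32.59, Hesania, 1,912 kg, ¥330,871.60):
Base rate for 32.59 is ¥5.64/kg.
Additional duty on 32.59 from Hesania: +29.5% ad valorem. Applied ad valorem rate = 29.5%.
Duty = ¥330,871.60 × 29.5% + 1,912 × ¥5.64 = ¥108,390.80.
Line 2 (27.11, Karay, 2,022 kg, ¥492,013.26):
Base rate for 27.11 is ¥0.58/kg.
Origin Karay qualifies under the Coreth–Karay agreement and 27.11 is covered: preferential rate Free applies instead.
The additional-duty order on 27.11 targets Hesania, not Karay; it does not apply.
Duty = ¥492,013.26 × 0% = ¥0.00.
Line 3 (89.90, Velon, 3,796 liters, ¥154,535.16):
Base rate for 89.90 is 3.5%.
Duty = ¥154,535.16 × 3.5% = ¥5,408.73.
Total = ¥108,390.80 + ¥0.00 + ¥5,408.73 = ¥113,799.53.

¥113,799.53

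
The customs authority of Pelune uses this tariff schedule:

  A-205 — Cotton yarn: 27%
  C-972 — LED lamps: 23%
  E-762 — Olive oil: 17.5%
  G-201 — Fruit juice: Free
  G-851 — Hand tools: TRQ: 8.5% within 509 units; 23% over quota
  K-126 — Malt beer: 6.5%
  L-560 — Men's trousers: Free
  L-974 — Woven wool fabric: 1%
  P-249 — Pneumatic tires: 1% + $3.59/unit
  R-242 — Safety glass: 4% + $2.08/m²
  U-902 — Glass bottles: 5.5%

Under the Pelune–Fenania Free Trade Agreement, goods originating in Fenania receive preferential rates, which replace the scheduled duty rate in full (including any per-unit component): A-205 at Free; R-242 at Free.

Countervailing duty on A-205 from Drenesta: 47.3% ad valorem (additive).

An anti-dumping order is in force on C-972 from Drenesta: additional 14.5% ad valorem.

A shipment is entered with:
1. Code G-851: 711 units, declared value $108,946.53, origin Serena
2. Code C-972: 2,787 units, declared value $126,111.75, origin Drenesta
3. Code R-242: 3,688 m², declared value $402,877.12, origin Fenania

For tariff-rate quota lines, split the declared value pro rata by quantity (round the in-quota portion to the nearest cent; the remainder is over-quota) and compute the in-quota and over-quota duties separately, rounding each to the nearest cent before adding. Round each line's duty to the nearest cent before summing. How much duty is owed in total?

$61,040.48

Line 1 (G-851, Serena, 711 units, $108,946.53):
Code G-851 is under a tariff-rate quota (threshold 509 units). In-quota: 509 units at 8.5%; over-quota: 202 units at 23%.
Pro-rata value split: in-quota = $108,946.53 × 509/711 = $77,994.07; over-quota = $108,946.53 − $77,994.07 = $30,952.46.
In-quota duty = $77,994.07 × 8.5% = $6,629.50. Over-quota duty = $30,952.46 × 23% = $7,119.07.
Line duty = $6,629.50 + $7,119.07 = $13,748.57.
Line 2 (C-972, Drenesta, 2,787 units, $126,111.75):
Base rate for C-972 is 23%.
Additional duty on C-972 from Drenesta: +14.5%. Applied ad valorem rate: 23% + 14.5% = 37.5%.
Duty = $126,111.75 × 37.5% = $47,291.91.
Line 3 (R-242, Fenania, 3,688 m², $402,877.12):
Base rate for R-242 is 4% + $2.08/m².
Origin Fenania qualifies under the Pelune–Fenania agreement and R-242 is covered: preferential rate Free applies instead.
Duty = $402,877.12 × 0% = $0.00.
Total = $13,748.57 + $47,291.91 + $0.00 = $61,040.48.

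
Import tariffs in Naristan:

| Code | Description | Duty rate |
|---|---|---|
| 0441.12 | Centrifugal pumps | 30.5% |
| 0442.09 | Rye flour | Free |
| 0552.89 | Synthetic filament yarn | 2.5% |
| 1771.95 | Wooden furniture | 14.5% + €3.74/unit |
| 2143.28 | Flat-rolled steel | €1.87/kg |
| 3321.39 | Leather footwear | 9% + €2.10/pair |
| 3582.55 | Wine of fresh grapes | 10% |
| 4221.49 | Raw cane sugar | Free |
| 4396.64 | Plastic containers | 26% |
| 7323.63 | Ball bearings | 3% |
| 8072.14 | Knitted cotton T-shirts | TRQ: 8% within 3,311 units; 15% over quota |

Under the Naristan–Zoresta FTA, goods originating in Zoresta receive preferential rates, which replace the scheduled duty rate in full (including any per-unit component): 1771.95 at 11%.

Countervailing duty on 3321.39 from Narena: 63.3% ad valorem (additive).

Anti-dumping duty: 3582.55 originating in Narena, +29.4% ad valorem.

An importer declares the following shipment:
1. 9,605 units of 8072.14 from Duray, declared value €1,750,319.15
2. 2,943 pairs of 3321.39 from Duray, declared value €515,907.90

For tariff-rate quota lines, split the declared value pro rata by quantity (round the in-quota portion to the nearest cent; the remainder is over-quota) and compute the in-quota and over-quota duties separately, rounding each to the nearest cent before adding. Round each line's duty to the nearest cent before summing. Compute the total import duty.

Line 1 (8072.14, Duray, 9,605 units, €1,750,319.15):
Code 8072.14 is under a tariff-rate quota (threshold 3,311 units). In-quota: 3,311 units at 8%; over-quota: 6,294 units at 15%.
Pro-rata value split: in-quota = €1,750,319.15 × 3,311/9,605 = €603,363.53; over-quota = €1,750,319.15 − €603,363.53 = €1,146,955.62.
In-quota duty = €603,363.53 × 8% = €48,269.08. Over-quota duty = €1,146,955.62 × 15% = €172,043.34.
Line duty = €48,269.08 + €172,043.34 = €220,312.42.
Line 2 (3321.39, Duray, 2,943 pairs, €515,907.90):
Base rate for 3321.39 is 9% + €2.10/pair.
The additional-duty order on 3321.39 targets Narena, not Duray; it does not apply.
Duty = €515,907.90 × 9% + 2,943 × €2.10 = €52,612.01.
Total = €220,312.42 + €52,612.01 = €272,924.43.

€272,924.43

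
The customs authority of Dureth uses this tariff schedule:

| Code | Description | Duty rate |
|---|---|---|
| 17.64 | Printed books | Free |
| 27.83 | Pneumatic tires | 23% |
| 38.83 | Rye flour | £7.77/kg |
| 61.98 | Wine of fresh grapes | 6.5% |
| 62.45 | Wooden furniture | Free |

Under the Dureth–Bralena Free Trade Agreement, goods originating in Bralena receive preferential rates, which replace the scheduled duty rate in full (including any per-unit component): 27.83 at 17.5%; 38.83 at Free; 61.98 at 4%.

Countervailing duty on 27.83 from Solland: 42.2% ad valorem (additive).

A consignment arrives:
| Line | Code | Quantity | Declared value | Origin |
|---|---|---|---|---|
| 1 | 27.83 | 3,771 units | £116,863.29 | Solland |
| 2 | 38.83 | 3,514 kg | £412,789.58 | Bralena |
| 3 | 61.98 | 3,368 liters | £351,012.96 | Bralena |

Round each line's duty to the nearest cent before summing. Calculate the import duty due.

£90,235.39

Line 1 (27.83, Solland, 3,771 units, £116,863.29):
Base rate for 27.83 is 23%.
27.83 has an FTA preferential rate, but origin Solland is not Bralena; base rate stands.
Additional duty on 27.83 from Solland: +42.2%. Applied ad valorem rate: 23% + 42.2% = 65.2%.
Duty = £116,863.29 × 65.2% = £76,194.87.
Line 2 (38.83, Bralena, 3,514 kg, £412,789.58):
Base rate for 38.83 is £7.77/kg.
Origin Bralena qualifies under the Dureth–Bralena agreement and 38.83 is covered: preferential rate Free applies instead.
Duty = £412,789.58 × 0% = £0.00.
Line 3 (61.98, Bralena, 3,368 liters, £351,012.96):
Base rate for 61.98 is 6.5%.
Origin Bralena qualifies under the Dureth–Bralena agreement and 61.98 is covered: preferential rate 4% applies instead.
Duty = £351,012.96 × 4% = £14,040.52.
Total = £76,194.87 + £0.00 + £14,040.52 = £90,235.39.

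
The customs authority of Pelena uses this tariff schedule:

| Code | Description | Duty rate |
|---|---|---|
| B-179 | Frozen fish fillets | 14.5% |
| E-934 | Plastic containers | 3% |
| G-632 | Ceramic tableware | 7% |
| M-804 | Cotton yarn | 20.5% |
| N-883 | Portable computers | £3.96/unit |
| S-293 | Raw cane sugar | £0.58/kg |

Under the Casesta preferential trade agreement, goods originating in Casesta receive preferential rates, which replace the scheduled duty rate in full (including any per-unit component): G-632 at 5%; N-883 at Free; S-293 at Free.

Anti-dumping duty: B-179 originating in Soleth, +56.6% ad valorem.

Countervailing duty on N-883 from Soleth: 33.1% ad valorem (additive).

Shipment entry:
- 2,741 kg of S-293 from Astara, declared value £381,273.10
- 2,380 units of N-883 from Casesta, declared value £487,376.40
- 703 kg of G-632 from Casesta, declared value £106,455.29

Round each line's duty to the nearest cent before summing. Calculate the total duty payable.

Line 1 (S-293, Astara, 2,741 kg, £381,273.10):
Base rate for S-293 is £0.58/kg.
S-293 has an FTA preferential rate, but origin Astara is not Casesta; base rate stands.
Duty = 2,741 × £0.58 = £1,589.78.
Line 2 (N-883, Casesta, 2,380 units, £487,376.40):
Base rate for N-883 is £3.96/unit.
Origin Casesta qualifies under the Pelena–Casesta agreement and N-883 is covered: preferential rate Free applies instead.
The additional-duty order on N-883 targets Soleth, not Casesta; it does not apply.
Duty = £487,376.40 × 0% = £0.00.
Line 3 (G-632, Casesta, 703 kg, £106,455.29):
Base rate for G-632 is 7%.
Origin Casesta qualifies under the Pelena–Casesta agreement and G-632 is covered: preferential rate 5% applies instead.
Duty = £106,455.29 × 5% = £5,322.76.
Total = £1,589.78 + £0.00 + £5,322.76 = £6,912.54.

£6,912.54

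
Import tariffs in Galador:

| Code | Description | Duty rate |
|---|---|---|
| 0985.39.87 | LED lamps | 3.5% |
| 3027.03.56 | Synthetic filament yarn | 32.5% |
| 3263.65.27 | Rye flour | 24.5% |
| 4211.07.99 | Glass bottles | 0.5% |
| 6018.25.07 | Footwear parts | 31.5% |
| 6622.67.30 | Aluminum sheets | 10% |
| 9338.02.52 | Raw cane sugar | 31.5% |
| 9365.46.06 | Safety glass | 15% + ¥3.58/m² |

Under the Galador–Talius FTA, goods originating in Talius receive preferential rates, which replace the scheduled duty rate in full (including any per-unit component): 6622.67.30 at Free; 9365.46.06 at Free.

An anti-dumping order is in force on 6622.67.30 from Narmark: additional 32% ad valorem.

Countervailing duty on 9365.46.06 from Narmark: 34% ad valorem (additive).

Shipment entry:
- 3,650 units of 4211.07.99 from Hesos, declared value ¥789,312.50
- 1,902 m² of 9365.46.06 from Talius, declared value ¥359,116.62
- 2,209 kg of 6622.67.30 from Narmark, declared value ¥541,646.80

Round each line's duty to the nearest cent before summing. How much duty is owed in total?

¥231,438.22

Line 1 (4211.07.99, Hesos, 3,650 units, ¥789,312.50):
Base rate for 4211.07.99 is 0.5%.
Duty = ¥789,312.50 × 0.5% = ¥3,946.56.
Line 2 (9365.46.06, Talius, 1,902 m², ¥359,116.62):
Base rate for 9365.46.06 is 15% + ¥3.58/m².
Origin Talius qualifies under the Galador–Talius agreement and 9365.46.06 is covered: preferential rate Free applies instead.
The additional-duty order on 9365.46.06 targets Narmark, not Talius; it does not apply.
Duty = ¥359,116.62 × 0% = ¥0.00.
Line 3 (6622.67.30, Narmark, 2,209 kg, ¥541,646.80):
Base rate for 6622.67.30 is 10%.
6622.67.30 has an FTA preferential rate, but origin Narmark is not Talius; base rate stands.
Additional duty on 6622.67.30 from Narmark: +32%. Applied ad valorem rate: 10% + 32% = 42%.
Duty = ¥541,646.80 × 42% = ¥227,491.66.
Total = ¥3,946.56 + ¥0.00 + ¥227,491.66 = ¥231,438.22.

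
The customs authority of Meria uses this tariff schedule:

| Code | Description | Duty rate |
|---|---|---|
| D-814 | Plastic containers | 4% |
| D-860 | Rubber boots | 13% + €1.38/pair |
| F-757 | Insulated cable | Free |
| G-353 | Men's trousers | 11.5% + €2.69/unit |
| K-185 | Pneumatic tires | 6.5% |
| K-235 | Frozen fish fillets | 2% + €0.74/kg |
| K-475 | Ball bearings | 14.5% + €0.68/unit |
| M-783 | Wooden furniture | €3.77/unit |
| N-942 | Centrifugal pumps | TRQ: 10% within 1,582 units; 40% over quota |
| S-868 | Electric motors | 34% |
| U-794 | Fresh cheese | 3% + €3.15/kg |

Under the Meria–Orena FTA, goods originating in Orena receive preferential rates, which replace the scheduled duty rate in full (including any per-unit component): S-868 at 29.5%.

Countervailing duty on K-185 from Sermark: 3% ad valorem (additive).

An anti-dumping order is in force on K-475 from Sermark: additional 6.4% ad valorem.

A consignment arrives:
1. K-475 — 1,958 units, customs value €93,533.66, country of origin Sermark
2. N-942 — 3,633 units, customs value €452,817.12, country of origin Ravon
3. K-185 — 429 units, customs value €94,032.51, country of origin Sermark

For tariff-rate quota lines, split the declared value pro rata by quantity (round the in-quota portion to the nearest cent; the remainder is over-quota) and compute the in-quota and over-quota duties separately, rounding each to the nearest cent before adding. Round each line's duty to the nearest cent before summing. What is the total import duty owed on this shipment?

Line 1 (K-475, Sermark, 1,958 units, €93,533.66):
Base rate for K-475 is 14.5% + €0.68/unit.
Additional duty on K-475 from Sermark: +6.4%. Applied ad valorem rate: 14.5% + 6.4% = 20.9%.
Duty = €93,533.66 × 20.9% + 1,958 × €0.68 = €20,879.97.
Line 2 (N-942, Ravon, 3,633 units, €452,817.12):
Code N-942 is under a tariff-rate quota (threshold 1,582 units). In-quota: 1,582 units at 10%; over-quota: 2,051 units at 40%.
Pro-rata value split: in-quota = €452,817.12 × 1,582/3,633 = €197,180.48; over-quota = €452,817.12 − €197,180.48 = €255,636.64.
In-quota duty = €197,180.48 × 10% = €19,718.05. Over-quota duty = €255,636.64 × 40% = €102,254.66.
Line duty = €19,718.05 + €102,254.66 = €121,972.71.
Line 3 (K-185, Sermark, 429 units, €94,032.51):
Base rate for K-185 is 6.5%.
Additional duty on K-185 from Sermark: +3%. Applied ad valorem rate: 6.5% + 3% = 9.5%.
Duty = €94,032.51 × 9.5% = €8,933.09.
Total = €20,879.97 + €121,972.71 + €8,933.09 = €151,785.77.

€151,785.77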